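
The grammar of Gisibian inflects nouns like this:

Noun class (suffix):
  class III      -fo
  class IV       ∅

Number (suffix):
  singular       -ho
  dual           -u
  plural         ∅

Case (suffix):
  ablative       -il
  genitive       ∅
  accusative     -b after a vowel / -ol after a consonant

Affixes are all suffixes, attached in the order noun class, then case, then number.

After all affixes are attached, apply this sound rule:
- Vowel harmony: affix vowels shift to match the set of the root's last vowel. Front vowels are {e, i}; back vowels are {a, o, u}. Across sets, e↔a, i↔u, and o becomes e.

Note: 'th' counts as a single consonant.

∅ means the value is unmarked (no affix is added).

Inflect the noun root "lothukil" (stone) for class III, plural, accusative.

lothukilfeb

Attach noun class class III -fo → lothukilfo.
Attach case accusative -b (after vowel 'o') → lothukilfob.
number = plural: zero marking, form stays lothukilfob.
Apply vowel harmony: lothukilfob → lothukilfeb.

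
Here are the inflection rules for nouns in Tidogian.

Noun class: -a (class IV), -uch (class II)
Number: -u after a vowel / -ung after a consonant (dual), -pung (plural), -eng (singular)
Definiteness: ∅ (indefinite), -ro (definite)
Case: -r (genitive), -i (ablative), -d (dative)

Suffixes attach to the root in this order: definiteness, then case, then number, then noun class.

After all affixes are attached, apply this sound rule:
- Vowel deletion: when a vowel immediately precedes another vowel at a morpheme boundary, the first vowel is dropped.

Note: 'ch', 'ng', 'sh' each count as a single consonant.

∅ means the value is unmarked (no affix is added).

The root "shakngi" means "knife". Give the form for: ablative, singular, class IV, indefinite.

shakngenga

definiteness = indefinite: zero marking, form stays shakngi.
Attach case ablative -i → shakngii.
Attach number singular -eng → shakngiieng.
Attach noun class class IV -a → shakngiienga.
Apply vowel deletion: shakngiienga → shakngenga.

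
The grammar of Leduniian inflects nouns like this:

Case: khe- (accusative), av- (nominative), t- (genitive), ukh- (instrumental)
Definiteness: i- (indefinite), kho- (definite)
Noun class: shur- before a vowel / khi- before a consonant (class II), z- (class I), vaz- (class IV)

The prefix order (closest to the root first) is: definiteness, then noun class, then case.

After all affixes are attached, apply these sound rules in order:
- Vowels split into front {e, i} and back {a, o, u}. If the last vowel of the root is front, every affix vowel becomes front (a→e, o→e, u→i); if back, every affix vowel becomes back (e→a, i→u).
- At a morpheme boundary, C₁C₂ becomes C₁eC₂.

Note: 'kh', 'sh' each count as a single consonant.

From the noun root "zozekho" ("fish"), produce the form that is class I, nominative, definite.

avezekhozozekho

Attach definiteness definite kho- → khozozekho.
Attach noun class class I z- → zkhozozekho.
Attach case nominative av- → avzkhozozekho.
Vowel harmony: no change.
Apply epenthesis: avzkhozozekho → avezekhozozekho.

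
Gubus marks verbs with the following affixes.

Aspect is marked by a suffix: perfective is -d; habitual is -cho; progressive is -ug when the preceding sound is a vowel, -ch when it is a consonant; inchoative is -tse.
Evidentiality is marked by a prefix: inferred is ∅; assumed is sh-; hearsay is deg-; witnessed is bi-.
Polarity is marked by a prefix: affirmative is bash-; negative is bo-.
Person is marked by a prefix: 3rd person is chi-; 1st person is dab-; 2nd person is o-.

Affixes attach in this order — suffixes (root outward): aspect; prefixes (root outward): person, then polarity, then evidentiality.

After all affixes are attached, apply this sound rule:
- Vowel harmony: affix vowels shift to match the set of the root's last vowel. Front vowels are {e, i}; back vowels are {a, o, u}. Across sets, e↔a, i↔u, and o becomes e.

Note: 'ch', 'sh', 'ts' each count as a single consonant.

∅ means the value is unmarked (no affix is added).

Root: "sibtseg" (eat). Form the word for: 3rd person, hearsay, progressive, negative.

degbechisibtsegch

Attach person 3rd person chi- → chisibtseg.
Attach polarity negative bo- → bochisibtseg.
Attach evidentiality hearsay deg- → degbochisibtseg.
Attach aspect progressive -ch (after consonant 'g') → degbochisibtsegch.
Apply vowel harmony: degbochisibtsegch → degbechisibtsegch.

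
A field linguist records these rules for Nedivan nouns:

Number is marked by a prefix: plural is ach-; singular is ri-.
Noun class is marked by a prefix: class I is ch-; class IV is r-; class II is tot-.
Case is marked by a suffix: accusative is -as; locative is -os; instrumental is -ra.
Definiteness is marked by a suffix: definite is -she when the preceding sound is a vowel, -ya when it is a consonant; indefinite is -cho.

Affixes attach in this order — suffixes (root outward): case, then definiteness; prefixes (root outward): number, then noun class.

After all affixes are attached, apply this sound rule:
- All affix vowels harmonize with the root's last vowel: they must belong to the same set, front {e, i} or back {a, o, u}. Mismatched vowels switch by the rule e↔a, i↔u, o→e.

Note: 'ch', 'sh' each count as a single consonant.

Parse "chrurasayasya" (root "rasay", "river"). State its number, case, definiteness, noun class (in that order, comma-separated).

singular, accusative, definite, class I

Segment: ch-ri-rasay-as-ya.
number: ri- → singular.
case: -as → accusative.
definiteness: -she/ya → definite.
noun class: ch- → class I.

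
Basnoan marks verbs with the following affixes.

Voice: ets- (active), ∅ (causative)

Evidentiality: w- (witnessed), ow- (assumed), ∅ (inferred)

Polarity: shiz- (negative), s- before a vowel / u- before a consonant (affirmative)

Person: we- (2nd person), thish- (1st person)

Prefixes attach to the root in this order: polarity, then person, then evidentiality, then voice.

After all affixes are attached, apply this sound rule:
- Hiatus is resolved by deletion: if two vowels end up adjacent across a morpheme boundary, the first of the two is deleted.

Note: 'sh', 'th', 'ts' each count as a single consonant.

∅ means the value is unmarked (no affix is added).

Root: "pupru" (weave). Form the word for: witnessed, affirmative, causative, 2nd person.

wwupupru

Attach polarity affirmative u- (before consonant 'p') → upupru.
Attach person 2nd person we- → weupupru.
Attach evidentiality witnessed w- → wweupupru.
voice = causative: zero marking, form stays wweupupru.
Apply vowel deletion: wweupupru → wwupupru.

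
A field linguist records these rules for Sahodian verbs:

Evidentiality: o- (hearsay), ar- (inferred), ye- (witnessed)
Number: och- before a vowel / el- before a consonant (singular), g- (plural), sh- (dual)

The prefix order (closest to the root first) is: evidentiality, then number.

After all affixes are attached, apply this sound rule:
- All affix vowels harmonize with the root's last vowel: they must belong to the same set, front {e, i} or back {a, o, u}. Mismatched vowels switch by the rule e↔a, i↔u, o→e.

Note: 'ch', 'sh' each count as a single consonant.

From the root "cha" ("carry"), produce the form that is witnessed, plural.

gyacha

Attach evidentiality witnessed ye- → yecha.
Attach number plural g- → gyecha.
Apply vowel harmony: gyecha → gyacha.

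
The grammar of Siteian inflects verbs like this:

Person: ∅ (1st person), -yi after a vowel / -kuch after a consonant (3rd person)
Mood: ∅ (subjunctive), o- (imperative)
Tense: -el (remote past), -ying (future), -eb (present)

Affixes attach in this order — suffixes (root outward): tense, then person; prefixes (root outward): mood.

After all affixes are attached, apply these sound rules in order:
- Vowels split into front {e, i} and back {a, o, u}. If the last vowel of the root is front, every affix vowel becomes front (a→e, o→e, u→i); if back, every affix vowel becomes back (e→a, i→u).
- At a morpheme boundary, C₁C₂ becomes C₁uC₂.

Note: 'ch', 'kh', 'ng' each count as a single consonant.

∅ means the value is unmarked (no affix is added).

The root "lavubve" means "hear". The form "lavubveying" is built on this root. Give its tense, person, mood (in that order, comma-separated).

Segment: lavubve-ying.
tense: -ying → future.
person: ∅ → 1st person.
mood: ∅ → subjunctive.

future, 1st person, subjunctive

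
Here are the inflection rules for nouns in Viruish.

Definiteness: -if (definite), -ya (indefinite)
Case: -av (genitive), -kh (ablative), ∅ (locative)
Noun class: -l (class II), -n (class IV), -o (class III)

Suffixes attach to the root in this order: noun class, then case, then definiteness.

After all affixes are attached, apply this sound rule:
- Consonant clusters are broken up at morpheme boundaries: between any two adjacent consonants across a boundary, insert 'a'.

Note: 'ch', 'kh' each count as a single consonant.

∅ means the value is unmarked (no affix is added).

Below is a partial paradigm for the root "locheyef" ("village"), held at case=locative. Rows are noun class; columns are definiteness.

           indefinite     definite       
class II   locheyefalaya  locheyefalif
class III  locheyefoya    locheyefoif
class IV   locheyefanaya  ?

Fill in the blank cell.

Attach noun class class IV -n → locheyefn.
case = locative: zero marking, form stays locheyefn.
Attach definiteness definite -if → locheyefnif.
Apply epenthesis: locheyefnif → locheyefanif.

locheyefanif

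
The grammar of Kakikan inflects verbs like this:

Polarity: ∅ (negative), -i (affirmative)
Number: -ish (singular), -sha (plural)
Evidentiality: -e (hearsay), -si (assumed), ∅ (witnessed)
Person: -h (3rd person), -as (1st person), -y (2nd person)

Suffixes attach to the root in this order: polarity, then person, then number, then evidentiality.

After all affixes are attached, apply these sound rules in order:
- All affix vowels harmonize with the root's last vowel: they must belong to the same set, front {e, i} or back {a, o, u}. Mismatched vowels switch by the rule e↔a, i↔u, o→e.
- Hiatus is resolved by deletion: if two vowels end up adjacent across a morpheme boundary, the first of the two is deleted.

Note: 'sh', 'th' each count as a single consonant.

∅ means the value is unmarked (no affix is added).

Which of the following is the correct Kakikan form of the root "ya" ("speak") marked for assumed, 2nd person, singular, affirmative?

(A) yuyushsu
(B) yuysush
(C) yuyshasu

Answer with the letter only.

Attach polarity affirmative -i → yai.
Attach person 2nd person -y → yaiy.
Attach number singular -ish → yaiyish.
Attach evidentiality assumed -si → yaiyishsi.
Apply vowel harmony: yaiyishsi → yauyushsu.
Apply vowel deletion: yauyushsu → yuyushsu.
So the correct form is yuyushsu, option (A).
(C) yuyshasu is wrong: it uses plural instead of singular for number.
(B) yuysush is wrong: it has the affixes in the wrong order.

A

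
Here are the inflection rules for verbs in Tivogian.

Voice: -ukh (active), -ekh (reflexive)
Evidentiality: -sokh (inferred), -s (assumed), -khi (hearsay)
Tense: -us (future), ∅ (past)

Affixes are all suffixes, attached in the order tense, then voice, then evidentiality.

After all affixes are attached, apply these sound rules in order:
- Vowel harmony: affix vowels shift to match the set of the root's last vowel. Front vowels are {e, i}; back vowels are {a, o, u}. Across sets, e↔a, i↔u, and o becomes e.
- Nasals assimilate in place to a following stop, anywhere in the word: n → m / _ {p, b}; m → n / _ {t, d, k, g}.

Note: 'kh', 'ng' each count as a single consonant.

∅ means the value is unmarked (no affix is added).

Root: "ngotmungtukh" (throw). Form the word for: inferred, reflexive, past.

ngotmungtukhakhsokh

tense = past: zero marking, form stays ngotmungtukh.
Attach voice reflexive -ekh → ngotmungtukhekh.
Attach evidentiality inferred -sokh → ngotmungtukhekhsokh.
Apply vowel harmony: ngotmungtukhekhsokh → ngotmungtukhakhsokh.
Nasal assimilation: no change.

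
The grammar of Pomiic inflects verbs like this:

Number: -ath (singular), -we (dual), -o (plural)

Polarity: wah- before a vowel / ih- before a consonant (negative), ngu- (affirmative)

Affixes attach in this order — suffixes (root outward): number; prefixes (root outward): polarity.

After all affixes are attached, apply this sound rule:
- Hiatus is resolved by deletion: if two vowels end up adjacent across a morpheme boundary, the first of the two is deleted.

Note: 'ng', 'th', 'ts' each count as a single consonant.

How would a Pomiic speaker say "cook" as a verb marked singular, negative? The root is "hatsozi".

Attach number singular -ath → hatsoziath.
Attach polarity negative ih- (before consonant 'h') → ihhatsoziath.
Apply vowel deletion: ihhatsoziath → ihhatsozath.

ihhatsozath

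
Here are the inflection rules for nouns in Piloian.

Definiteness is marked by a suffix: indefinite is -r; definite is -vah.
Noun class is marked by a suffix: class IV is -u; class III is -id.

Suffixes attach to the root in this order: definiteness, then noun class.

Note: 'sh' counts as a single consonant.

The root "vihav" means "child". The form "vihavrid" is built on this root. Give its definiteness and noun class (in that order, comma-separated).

Segment: vihav-r-id.
definiteness: -r → indefinite.
noun class: -id → class III.

indefinite, class III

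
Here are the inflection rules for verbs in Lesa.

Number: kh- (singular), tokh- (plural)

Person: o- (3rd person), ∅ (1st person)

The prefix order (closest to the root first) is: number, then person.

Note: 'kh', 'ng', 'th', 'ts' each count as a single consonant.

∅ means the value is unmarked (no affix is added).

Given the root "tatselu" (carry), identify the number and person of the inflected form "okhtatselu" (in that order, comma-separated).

singular, 3rd person

Segment: o-kh-tatselu.
number: kh- → singular.
person: o- → 3rd person.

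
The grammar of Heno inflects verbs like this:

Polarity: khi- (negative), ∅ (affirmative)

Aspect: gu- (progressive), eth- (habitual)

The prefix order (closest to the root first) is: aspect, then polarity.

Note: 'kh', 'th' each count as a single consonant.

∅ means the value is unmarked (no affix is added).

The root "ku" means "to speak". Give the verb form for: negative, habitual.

khiethku

Attach aspect habitual eth- → ethku.
Attach polarity negative khi- → khiethku.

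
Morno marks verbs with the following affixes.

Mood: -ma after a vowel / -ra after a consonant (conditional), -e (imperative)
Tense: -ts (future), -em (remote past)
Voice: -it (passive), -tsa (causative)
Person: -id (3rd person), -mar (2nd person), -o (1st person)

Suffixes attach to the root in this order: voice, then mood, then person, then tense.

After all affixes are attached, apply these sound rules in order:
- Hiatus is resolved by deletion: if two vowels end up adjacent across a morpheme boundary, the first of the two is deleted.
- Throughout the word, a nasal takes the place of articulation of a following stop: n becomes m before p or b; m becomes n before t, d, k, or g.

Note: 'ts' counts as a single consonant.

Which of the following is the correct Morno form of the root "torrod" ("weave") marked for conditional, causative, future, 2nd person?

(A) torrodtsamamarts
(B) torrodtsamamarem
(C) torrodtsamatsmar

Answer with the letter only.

Attach voice causative -tsa → torrodtsa.
Attach mood conditional -ma (after vowel 'a') → torrodtsama.
Attach person 2nd person -mar → torrodtsamamar.
Attach tense future -ts → torrodtsamamarts.
Vowel deletion: no change.
Nasal assimilation: no change.
So the correct form is torrodtsamamarts, option (A).
(B) torrodtsamamarem is wrong: it uses remote past instead of future for tense.
(C) torrodtsamatsmar is wrong: it has the affixes in the wrong order.

A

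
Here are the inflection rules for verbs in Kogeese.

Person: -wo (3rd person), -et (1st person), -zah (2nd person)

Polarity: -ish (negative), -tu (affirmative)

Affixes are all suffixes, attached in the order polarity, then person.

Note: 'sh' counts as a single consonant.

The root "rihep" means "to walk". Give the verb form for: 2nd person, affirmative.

Attach polarity affirmative -tu → riheptu.
Attach person 2nd person -zah → riheptuzah.

riheptuzah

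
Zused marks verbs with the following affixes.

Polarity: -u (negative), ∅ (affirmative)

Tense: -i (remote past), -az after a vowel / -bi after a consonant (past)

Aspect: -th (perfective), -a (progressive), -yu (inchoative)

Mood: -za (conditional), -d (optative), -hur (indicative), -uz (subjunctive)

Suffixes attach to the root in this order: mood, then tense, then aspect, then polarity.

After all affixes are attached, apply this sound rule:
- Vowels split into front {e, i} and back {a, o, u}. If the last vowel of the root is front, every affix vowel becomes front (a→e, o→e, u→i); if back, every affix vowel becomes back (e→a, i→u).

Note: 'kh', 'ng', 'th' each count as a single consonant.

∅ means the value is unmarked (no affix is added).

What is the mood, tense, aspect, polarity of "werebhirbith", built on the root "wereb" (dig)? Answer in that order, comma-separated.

indicative, past, perfective, affirmative

Segment: wereb-hur-bi-th.
mood: -hur → indicative.
tense: -az/bi → past.
aspect: -th → perfective.
polarity: ∅ → affirmative.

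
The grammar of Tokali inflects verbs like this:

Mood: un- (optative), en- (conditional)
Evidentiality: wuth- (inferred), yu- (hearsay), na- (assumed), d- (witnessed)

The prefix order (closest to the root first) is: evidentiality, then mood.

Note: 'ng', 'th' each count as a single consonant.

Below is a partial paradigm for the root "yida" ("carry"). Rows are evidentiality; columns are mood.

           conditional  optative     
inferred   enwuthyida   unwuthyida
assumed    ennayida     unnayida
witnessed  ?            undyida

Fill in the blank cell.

endyida

Attach evidentiality witnessed d- → dyida.
Attach mood conditional en- → endyida.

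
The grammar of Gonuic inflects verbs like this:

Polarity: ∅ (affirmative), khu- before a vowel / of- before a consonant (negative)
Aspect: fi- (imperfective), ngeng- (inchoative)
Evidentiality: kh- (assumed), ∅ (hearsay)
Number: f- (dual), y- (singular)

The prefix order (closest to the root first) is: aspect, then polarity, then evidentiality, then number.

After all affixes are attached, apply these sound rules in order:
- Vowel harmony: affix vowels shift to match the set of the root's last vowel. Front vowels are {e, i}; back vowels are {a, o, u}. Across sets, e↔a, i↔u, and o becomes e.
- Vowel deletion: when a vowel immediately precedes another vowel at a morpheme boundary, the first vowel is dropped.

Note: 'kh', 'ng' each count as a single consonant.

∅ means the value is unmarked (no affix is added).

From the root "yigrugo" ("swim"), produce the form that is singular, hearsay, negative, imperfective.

yoffuyigrugo

Attach aspect imperfective fi- → fiyigrugo.
Attach polarity negative of- (before consonant 'f') → offiyigrugo.
evidentiality = hearsay: zero marking, form stays offiyigrugo.
Attach number singular y- → yoffiyigrugo.
Apply vowel harmony: yoffiyigrugo → yoffuyigrugo.
Vowel deletion: no change.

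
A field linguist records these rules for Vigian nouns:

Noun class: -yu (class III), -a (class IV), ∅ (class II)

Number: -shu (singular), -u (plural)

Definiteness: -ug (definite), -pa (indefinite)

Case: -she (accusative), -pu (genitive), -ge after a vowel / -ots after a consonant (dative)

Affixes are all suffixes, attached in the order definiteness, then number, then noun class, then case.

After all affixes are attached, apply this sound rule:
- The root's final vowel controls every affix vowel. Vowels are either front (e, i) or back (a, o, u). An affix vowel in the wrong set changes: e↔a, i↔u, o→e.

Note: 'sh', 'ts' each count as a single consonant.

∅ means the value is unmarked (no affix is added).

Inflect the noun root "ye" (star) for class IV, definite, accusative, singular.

yeigshieshe

Attach definiteness definite -ug → yeug.
Attach number singular -shu → yeugshu.
Attach noun class class IV -a → yeugshua.
Attach case accusative -she → yeugshuashe.
Apply vowel harmony: yeugshuashe → yeigshieshe.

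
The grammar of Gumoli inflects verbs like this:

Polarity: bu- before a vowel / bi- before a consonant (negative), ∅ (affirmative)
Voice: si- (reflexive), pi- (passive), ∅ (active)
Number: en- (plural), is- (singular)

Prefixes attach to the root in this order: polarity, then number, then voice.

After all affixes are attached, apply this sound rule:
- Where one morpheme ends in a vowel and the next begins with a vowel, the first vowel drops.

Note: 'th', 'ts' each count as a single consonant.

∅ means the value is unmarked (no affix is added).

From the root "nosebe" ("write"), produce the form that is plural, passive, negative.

Attach polarity negative bi- (before consonant 'n') → binosebe.
Attach number plural en- → enbinosebe.
Attach voice passive pi- → pienbinosebe.
Apply vowel deletion: pienbinosebe → penbinosebe.

penbinosebe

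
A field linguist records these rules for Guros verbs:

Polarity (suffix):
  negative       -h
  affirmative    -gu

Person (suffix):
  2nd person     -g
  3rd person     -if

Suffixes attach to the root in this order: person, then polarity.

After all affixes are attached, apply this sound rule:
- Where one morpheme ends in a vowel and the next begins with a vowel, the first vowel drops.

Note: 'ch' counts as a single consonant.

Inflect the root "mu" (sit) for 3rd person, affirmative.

Attach person 3rd person -if → muif.
Attach polarity affirmative -gu → muifgu.
Apply vowel deletion: muifgu → mifgu.

mifgu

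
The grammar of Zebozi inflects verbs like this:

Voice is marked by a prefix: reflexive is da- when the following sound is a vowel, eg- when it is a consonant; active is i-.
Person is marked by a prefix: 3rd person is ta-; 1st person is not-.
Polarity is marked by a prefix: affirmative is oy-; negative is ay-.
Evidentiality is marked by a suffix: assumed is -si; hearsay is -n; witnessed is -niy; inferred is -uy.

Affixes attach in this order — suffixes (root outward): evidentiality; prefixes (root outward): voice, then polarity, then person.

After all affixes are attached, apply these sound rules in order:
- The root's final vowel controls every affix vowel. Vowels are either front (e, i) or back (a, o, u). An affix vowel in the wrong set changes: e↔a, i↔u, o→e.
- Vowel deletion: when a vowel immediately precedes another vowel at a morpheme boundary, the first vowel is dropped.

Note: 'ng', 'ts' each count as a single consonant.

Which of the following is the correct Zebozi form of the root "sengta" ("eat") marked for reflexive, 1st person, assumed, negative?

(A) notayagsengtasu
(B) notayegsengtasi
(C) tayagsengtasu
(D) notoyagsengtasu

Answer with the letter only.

Attach voice reflexive eg- (before consonant 's') → egsengta.
Attach evidentiality assumed -si → egsengtasi.
Attach polarity negative ay- → ayegsengtasi.
Attach person 1st person not- → notayegsengtasi.
Apply vowel harmony: notayegsengtasi → notayagsengtasu.
Vowel deletion: no change.
So the correct form is notayagsengtasu, option (A).
(C) tayagsengtasu is wrong: it uses 3rd person instead of 1st person for person.
(B) notayegsengtasi is wrong: it fails to apply the sound rule(s).
(D) notoyagsengtasu is wrong: it uses affirmative instead of negative for polarity.

A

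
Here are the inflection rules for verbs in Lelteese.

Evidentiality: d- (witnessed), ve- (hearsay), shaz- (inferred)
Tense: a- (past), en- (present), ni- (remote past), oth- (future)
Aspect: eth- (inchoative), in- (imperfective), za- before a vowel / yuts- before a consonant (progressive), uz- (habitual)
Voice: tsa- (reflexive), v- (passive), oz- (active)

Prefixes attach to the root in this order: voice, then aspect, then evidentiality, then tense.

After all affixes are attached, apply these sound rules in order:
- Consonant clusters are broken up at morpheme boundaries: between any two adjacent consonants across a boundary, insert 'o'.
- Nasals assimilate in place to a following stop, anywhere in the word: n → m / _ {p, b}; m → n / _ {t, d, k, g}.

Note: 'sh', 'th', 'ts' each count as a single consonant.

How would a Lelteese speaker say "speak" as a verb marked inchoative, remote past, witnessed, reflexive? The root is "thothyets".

nidethotsathothyets

Attach voice reflexive tsa- → tsathothyets.
Attach aspect inchoative eth- → ethtsathothyets.
Attach evidentiality witnessed d- → dethtsathothyets.
Attach tense remote past ni- → nidethtsathothyets.
Apply epenthesis: nidethtsathothyets → nidethotsathothyets.
Nasal assimilation: no change.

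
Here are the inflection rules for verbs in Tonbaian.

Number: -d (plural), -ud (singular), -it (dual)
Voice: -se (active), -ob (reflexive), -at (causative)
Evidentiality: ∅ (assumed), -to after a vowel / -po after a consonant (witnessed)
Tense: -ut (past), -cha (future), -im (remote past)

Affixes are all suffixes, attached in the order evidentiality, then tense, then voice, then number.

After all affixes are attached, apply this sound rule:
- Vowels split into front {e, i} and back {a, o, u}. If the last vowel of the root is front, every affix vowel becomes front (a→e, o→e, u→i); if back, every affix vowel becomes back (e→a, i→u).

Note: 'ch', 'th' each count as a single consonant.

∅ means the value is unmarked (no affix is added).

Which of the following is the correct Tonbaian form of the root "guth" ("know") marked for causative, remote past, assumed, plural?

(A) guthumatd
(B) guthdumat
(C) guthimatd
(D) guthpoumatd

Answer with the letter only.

A

evidentiality = assumed: zero marking, form stays guth.
Attach tense remote past -im → guthim.
Attach voice causative -at → guthimat.
Attach number plural -d → guthimatd.
Apply vowel harmony: guthimatd → guthumatd.
So the correct form is guthumatd, option (A).
(B) guthdumat is wrong: it has the affixes in the wrong order.
(D) guthpoumatd is wrong: it uses witnessed instead of assumed for evidentiality.
(C) guthimatd is wrong: it fails to apply the sound rule(s).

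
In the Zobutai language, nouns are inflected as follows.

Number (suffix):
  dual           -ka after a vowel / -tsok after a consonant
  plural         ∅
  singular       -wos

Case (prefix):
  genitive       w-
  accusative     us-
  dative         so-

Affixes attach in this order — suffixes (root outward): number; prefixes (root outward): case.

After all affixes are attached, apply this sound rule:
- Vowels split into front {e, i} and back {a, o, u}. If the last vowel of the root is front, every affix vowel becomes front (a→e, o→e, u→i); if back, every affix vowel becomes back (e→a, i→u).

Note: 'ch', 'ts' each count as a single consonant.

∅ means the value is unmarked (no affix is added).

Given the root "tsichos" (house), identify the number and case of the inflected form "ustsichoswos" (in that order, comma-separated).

singular, accusative

Segment: us-tsichos-wos.
number: -wos → singular.
case: us- → accusative.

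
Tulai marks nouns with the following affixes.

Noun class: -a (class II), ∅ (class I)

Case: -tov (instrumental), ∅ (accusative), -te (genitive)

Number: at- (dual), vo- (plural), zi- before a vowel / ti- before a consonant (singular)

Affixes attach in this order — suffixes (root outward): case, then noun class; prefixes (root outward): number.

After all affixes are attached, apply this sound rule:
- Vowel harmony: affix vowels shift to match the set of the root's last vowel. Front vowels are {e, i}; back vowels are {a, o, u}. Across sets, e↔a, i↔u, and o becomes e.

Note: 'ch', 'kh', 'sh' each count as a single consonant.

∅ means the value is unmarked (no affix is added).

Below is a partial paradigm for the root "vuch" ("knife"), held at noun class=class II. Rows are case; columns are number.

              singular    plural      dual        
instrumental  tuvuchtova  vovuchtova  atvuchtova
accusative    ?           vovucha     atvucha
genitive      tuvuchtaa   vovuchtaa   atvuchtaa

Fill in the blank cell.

Attach number singular ti- (before consonant 'v') → tivuch.
case = accusative: zero marking, form stays tivuch.
Attach noun class class II -a → tivucha.
Apply vowel harmony: tivucha → tuvucha.

tuvucha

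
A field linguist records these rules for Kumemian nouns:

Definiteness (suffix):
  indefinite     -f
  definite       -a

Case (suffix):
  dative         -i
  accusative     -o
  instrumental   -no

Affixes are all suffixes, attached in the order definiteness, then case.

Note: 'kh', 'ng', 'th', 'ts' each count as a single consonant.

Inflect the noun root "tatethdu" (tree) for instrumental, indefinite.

tatethdufno

Attach definiteness indefinite -f → tatethduf.
Attach case instrumental -no → tatethdufno.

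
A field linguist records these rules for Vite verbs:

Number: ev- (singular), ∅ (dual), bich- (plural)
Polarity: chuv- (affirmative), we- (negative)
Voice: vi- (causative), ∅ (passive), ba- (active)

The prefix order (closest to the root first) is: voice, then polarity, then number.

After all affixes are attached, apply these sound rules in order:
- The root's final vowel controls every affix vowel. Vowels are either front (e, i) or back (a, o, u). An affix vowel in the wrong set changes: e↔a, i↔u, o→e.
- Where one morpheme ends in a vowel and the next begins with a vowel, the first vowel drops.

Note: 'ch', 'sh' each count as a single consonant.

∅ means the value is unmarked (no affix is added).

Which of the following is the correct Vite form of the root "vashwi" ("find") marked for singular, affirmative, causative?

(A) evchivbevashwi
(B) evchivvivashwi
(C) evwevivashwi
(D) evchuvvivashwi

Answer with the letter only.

Attach voice causative vi- → vivashwi.
Attach polarity affirmative chuv- → chuvvivashwi.
Attach number singular ev- → evchuvvivashwi.
Apply vowel harmony: evchuvvivashwi → evchivvivashwi.
Vowel deletion: no change.
So the correct form is evchivvivashwi, option (B).
(C) evwevivashwi is wrong: it uses negative instead of affirmative for polarity.
(A) evchivbevashwi is wrong: it uses active instead of causative for voice.
(D) evchuvvivashwi is wrong: it fails to apply the sound rule(s).

B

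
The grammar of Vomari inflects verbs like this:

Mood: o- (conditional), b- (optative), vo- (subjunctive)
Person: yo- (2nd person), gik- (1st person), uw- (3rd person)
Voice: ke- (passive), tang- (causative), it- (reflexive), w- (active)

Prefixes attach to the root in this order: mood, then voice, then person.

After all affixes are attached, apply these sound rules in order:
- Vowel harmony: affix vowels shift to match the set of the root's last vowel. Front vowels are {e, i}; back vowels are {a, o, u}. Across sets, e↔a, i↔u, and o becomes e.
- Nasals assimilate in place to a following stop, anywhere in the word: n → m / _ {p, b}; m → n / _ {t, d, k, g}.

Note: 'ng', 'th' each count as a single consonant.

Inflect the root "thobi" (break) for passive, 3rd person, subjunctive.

Attach mood subjunctive vo- → vothobi.
Attach voice passive ke- → kevothobi.
Attach person 3rd person uw- → uwkevothobi.
Apply vowel harmony: uwkevothobi → iwkevethobi.
Nasal assimilation: no change.

iwkevethobi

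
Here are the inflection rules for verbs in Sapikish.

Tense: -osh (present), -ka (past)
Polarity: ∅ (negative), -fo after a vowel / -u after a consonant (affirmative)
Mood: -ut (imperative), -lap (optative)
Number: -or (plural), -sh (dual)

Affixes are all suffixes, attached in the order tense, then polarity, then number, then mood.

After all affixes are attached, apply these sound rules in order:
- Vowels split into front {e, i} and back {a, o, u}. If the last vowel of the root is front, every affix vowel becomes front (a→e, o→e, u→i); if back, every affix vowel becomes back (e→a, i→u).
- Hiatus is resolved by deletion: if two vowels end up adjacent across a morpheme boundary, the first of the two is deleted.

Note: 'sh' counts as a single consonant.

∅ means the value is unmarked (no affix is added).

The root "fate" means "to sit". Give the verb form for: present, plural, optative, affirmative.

Attach tense present -osh → fateosh.
Attach polarity affirmative -u (after consonant 'sh') → fateoshu.
Attach number plural -or → fateoshuor.
Attach mood optative -lap → fateoshuorlap.
Apply vowel harmony: fateoshuorlap → fateeshierlep.
Apply vowel deletion: fateeshierlep → fatesherlep.

fatesherlep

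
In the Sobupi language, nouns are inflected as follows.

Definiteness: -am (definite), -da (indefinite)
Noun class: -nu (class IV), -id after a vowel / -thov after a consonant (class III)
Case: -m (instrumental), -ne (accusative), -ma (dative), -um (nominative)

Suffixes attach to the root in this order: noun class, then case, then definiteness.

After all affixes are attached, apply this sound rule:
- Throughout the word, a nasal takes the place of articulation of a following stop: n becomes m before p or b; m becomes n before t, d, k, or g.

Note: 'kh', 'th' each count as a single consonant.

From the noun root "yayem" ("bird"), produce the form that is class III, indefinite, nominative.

yayemthovunda

Attach noun class class III -thov (after consonant 'm') → yayemthov.
Attach case nominative -um → yayemthovum.
Attach definiteness indefinite -da → yayemthovumda.
Apply nasal assimilation: yayemthovumda → yayemthovunda.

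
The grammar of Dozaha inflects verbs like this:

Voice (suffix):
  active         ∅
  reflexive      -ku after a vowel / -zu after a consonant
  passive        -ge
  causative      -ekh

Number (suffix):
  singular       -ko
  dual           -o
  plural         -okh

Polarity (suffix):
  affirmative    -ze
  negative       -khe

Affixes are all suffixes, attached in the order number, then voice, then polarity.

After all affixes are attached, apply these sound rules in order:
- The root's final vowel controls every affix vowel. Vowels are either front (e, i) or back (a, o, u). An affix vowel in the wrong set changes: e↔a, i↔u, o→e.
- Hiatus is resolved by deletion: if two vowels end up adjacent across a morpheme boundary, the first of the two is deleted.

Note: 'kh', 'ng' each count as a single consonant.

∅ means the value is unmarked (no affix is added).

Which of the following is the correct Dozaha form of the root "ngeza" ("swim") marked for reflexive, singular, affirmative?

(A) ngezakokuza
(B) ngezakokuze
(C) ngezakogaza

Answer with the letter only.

A

Attach number singular -ko → ngezako.
Attach voice reflexive -ku (after vowel 'o') → ngezakoku.
Attach polarity affirmative -ze → ngezakokuze.
Apply vowel harmony: ngezakokuze → ngezakokuza.
Vowel deletion: no change.
So the correct form is ngezakokuza, option (A).
(C) ngezakogaza is wrong: it uses passive instead of reflexive for voice.
(B) ngezakokuze is wrong: it fails to apply the sound rule(s).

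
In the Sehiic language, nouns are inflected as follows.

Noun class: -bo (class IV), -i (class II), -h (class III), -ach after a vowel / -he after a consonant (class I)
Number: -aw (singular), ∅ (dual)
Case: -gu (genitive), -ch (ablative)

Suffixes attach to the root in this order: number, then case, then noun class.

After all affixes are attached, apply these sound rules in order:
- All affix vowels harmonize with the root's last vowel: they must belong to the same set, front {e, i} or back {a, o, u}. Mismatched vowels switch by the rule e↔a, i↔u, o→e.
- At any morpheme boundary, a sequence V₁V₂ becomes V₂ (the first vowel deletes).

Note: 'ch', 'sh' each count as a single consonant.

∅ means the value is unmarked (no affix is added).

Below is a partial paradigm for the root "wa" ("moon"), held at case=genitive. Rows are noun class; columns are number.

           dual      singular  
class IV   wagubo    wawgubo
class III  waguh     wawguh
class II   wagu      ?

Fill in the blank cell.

wawgu

Attach number singular -aw → waaw.
Attach case genitive -gu → waawgu.
Attach noun class class II -i → waawgui.
Apply vowel harmony: waawgui → waawguu.
Apply vowel deletion: waawguu → wawgu.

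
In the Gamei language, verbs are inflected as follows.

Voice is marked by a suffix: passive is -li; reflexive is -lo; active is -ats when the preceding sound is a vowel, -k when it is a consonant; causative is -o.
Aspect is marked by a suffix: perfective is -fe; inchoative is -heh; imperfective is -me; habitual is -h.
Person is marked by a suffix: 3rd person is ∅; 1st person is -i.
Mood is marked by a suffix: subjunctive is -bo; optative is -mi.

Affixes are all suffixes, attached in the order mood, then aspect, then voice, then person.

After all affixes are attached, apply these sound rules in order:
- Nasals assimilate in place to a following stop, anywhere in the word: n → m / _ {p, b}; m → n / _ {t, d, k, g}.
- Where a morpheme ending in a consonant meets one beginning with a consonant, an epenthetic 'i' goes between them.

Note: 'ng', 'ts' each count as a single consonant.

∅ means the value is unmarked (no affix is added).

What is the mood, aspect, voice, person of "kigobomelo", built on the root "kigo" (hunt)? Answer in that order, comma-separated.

subjunctive, imperfective, reflexive, 3rd person

Segment: kigo-bo-me-lo.
mood: -bo → subjunctive.
aspect: -me → imperfective.
voice: -lo → reflexive.
person: ∅ → 3rd person.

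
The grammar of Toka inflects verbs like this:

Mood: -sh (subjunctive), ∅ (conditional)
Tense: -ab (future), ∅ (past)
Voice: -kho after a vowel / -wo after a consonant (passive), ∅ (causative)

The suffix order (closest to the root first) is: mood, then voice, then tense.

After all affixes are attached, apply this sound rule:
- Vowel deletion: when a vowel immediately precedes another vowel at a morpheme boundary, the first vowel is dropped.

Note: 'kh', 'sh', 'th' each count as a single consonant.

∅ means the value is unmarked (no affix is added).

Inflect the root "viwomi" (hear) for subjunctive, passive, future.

viwomishwab

Attach mood subjunctive -sh → viwomish.
Attach voice passive -wo (after consonant 'sh') → viwomishwo.
Attach tense future -ab → viwomishwoab.
Apply vowel deletion: viwomishwoab → viwomishwab.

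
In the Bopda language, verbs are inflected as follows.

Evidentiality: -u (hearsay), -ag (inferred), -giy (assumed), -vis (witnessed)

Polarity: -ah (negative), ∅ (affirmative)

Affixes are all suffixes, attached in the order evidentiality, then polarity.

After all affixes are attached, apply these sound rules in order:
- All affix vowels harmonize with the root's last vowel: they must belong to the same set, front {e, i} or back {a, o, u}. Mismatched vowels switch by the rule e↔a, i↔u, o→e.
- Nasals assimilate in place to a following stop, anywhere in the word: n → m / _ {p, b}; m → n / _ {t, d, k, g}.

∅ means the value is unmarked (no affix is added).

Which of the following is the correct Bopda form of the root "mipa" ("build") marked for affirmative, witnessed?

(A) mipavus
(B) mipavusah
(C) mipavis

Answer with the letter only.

Attach evidentiality witnessed -vis → mipavis.
polarity = affirmative: zero marking, form stays mipavis.
Apply vowel harmony: mipavis → mipavus.
Nasal assimilation: no change.
So the correct form is mipavus, option (A).
(C) mipavis is wrong: it fails to apply the sound rule(s).
(B) mipavusah is wrong: it uses negative instead of affirmative for polarity.

A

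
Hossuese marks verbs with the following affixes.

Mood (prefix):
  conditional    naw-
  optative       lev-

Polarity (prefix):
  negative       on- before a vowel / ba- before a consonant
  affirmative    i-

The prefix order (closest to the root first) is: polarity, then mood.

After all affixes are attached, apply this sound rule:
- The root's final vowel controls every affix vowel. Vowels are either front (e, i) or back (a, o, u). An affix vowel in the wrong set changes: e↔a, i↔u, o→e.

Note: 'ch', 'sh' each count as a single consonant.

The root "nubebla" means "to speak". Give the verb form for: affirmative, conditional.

nawunubebla

Attach polarity affirmative i- → inubebla.
Attach mood conditional naw- → nawinubebla.
Apply vowel harmony: nawinubebla → nawunubebla.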